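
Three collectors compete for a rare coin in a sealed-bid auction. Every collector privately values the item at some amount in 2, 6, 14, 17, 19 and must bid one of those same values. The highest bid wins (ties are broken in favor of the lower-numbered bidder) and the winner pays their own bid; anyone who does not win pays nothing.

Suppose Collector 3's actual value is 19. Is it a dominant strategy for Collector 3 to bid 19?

Consider the case where Collector 1 bids 2 and Collector 2 bids 2.
Truthful bid 19: wins, pays 19, utility 19 - 19 = 0.
Bid 6 instead: wins, pays 6, utility 19 - 6 = 13.
Since 13 > 0, bidding 6 is strictly better here, so truthful bidding is not dominant.

No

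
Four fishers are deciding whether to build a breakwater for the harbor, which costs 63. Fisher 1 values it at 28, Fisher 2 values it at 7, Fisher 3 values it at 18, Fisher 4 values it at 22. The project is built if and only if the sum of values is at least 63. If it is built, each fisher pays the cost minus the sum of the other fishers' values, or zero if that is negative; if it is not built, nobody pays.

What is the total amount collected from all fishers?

32

Total value 75 ≥ cost 63, so it is built.
Fisher 1: others sum to 47; max(0, 63 - 47) = 16.
Fisher 2: others sum to 68; max(0, 63 - 68) = 0.
Fisher 3: others sum to 57; max(0, 63 - 57) = 6.
Fisher 4: others sum to 53; max(0, 63 - 53) = 10.
Total collected = 16 + 0 + 6 + 10 = 32.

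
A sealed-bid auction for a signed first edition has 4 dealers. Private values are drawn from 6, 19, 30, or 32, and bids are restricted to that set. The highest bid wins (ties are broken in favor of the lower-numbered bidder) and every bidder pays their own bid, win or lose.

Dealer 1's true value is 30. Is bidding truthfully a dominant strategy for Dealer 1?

Consider the case where Dealer 2 bids 6, Dealer 3 bids 6 and Dealer 4 bids 6.
Truthful bid 30: wins, pays 30, utility 30 - 30 = 0.
Bid 6 instead: wins, pays 6, utility 30 - 6 = 24.
Since 24 > 0, bidding 6 is strictly better here, so truthful bidding is not dominant.

No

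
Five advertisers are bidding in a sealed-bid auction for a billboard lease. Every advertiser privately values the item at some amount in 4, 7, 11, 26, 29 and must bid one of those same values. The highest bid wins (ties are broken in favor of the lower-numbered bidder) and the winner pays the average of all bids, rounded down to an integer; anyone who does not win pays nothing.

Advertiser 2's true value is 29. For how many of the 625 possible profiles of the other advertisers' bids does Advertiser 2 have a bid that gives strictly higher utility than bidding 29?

138

Others bid (4, 4, 4, 4): truth gives 20; bid 7 gives 25 > 20. Violating.
Others bid (4, 4, 4, 7): truth gives 20; bid 7 gives 24 > 20. Violating.
Others bid (4, 4, 4, 11): truth gives 19; bid 11 gives 23 > 19. Violating.
Others bid (4, 4, 4, 26): truth gives 16; bid 26 gives 17 > 16. Violating.
Others bid (4, 4, 4, 29): truth gives 15; no alternative beats it.
Others bid (4, 4, 7, 29): truth gives 15; no alternative beats it.
(Checking all 625 profiles: 138 have a profitable deviation, 487 do not.)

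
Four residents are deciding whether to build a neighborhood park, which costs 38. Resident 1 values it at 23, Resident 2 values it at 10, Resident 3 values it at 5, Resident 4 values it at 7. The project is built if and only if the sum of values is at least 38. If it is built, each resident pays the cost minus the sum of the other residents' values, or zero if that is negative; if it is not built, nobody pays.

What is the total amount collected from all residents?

Total value 45 ≥ cost 38, so it is built.
Resident 1: others sum to 22; max(0, 38 - 22) = 16.
Resident 2: others sum to 35; max(0, 38 - 35) = 3.
Resident 3: others sum to 40; max(0, 38 - 40) = 0.
Resident 4: others sum to 38; max(0, 38 - 38) = 0.
Total collected = 16 + 3 + 0 + 0 = 19.

19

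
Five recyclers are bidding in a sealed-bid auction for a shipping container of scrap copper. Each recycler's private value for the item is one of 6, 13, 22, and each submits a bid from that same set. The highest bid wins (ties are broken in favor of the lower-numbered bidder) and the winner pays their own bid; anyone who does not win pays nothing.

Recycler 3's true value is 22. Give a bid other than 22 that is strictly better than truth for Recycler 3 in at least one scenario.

13

Suppose Recycler 1 bids 6, Recycler 2 bids 6, Recycler 4 bids 6 and Recycler 5 bids 6.
Bid 22: wins, pays 22, utility 22 - 22 = 0.
Bid 13: wins, pays 13, utility 22 - 13 = 9.
So bidding 13 beats truth here (9 > 0).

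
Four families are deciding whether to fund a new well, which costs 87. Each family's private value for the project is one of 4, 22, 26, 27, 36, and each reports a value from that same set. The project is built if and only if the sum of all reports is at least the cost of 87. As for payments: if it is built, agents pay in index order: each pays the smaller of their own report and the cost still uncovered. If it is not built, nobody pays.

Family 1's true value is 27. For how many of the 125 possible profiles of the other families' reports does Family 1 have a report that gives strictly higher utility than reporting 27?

85

Others report (4, 22, 36): truth gives 0; report 26 gives 1 > 0. Violating.
Others report (4, 26, 36): truth gives 0; report 22 gives 5 > 0. Violating.
Others report (4, 27, 36): truth gives 0; report 22 gives 5 > 0. Violating.
Others report (4, 36, 22): truth gives 0; report 26 gives 1 > 0. Violating.
Others report (4, 4, 4): truth gives 0; no alternative beats it.
Others report (4, 4, 22): truth gives 0; no alternative beats it.
(Checking all 125 profiles: 85 have a profitable deviation, 40 do not.)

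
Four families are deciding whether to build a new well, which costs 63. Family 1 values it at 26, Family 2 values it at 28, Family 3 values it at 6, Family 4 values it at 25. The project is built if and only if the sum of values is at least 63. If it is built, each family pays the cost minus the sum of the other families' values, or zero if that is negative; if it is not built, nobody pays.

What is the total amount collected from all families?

13

Total value 85 ≥ cost 63, so it is built.
Family 1: others sum to 59; max(0, 63 - 59) = 4.
Family 2: others sum to 57; max(0, 63 - 57) = 6.
Family 3: others sum to 79; max(0, 63 - 79) = 0.
Family 4: others sum to 60; max(0, 63 - 60) = 3.
Total collected = 4 + 6 + 0 + 3 = 13.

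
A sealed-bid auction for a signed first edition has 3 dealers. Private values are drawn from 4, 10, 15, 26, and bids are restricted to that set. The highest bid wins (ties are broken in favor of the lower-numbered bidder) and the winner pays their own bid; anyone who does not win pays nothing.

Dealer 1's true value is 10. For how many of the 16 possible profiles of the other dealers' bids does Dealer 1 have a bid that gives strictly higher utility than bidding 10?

Others bid (4, 4): truth gives 0; bid 4 gives 6 > 0. Violating.
Others bid (4, 10): truth gives 0; no alternative beats it.
Others bid (4, 15): truth gives 0; no alternative beats it.
(Checking all 16 profiles: 1 has a profitable deviation, 15 do not.)

1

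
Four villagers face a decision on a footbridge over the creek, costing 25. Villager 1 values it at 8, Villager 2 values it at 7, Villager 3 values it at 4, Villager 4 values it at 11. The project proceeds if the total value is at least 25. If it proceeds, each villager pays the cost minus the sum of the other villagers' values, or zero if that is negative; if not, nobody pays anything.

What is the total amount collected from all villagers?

11

Total value 30 ≥ cost 25, so it is built.
Villager 1: others sum to 22; max(0, 25 - 22) = 3.
Villager 2: others sum to 23; max(0, 25 - 23) = 2.
Villager 3: others sum to 26; max(0, 25 - 26) = 0.
Villager 4: others sum to 19; max(0, 25 - 19) = 6.
Total collected = 3 + 2 + 0 + 6 = 11.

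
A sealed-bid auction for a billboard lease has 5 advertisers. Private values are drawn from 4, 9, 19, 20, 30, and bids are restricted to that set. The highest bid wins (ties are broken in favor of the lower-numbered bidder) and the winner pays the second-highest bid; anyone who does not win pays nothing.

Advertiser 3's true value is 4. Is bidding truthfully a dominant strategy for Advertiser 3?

Yes

Check each profile of the others' bids and compare truth against every alternative bid.
Others bid (4, 4, 4, 9): truth gives 0, best alternative gives -5.
Others bid (4, 4, 9, 4): truth gives 0, best alternative gives -5.
Others bid (4, 4, 9, 9): truth gives 0, best alternative gives -5.
Others bid (4, 4, 4, 4): truth gives 0, best alternative gives 0.
Others bid (4, 4, 4, 19): truth gives 0, best alternative gives 0.
Others bid (4, 4, 4, 20): truth gives 0, best alternative gives 0.
(Remaining 619 profiles checked similarly; truth is weakly best in each.)
In every case the truthful bid is at least as good as any alternative, so it is a dominant strategy.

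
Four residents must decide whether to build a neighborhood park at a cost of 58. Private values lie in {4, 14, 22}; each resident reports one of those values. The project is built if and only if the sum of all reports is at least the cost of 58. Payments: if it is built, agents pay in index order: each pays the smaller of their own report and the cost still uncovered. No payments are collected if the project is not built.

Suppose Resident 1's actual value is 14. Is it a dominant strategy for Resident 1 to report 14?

No

Consider the case where Resident 2 reports 14, Resident 3 reports 22 and Resident 4 reports 22.
Truthful report 14: project built, pays 14, utility 14 - 14 = 0.
Report 4 instead: project built, pays 4, utility 14 - 4 = 10.
Since 10 > 0, reporting 4 is strictly better here, so truthful reporting is not dominant.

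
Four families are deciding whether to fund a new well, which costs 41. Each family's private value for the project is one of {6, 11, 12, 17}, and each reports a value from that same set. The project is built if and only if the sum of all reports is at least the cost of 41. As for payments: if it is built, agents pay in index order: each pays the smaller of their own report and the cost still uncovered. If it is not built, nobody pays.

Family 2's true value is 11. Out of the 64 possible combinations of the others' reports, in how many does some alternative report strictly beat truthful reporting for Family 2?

32

Others report (6, 12, 17): truth gives 0; report 6 gives 5 > 0. Violating.
Others report (6, 17, 12): truth gives 0; report 6 gives 5 > 0. Violating.
Others report (6, 17, 17): truth gives 0; report 6 gives 5 > 0. Violating.
Others report (11, 11, 17): truth gives 0; report 6 gives 5 > 0. Violating.
Others report (6, 6, 6): truth gives 0; no alternative beats it.
Others report (6, 6, 11): truth gives 0; no alternative beats it.
(Checking all 64 profiles: 32 have a profitable deviation, 32 do not.)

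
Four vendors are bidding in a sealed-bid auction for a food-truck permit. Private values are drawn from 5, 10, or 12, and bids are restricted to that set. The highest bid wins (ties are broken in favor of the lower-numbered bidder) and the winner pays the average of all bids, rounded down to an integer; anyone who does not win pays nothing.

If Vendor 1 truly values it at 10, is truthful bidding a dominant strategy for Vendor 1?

No

Consider the case where Vendor 2 bids 5, Vendor 3 bids 5 and Vendor 4 bids 5.
Truthful bid 10: wins, pays 6, utility 10 - 6 = 4.
Bid 5 instead: wins, pays 5, utility 10 - 5 = 5.
Since 5 > 4, bidding 5 is strictly better here, so truthful bidding is not dominant.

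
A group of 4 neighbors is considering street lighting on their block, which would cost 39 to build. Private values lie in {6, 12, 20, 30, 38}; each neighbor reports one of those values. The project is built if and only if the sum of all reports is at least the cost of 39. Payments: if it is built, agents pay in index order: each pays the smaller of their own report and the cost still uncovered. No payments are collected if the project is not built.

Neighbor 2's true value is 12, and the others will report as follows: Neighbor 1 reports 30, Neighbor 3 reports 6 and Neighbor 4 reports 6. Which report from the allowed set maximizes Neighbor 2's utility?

6

Report 6: project built, pays 6, utility 12 - 6 = 6.
Report 12: project built, pays 9, utility 12 - 9 = 3.
Report 20: project built, pays 9, utility 12 - 9 = 3.
Report 30: project built, pays 9, utility 12 - 9 = 3.
Report 38: project built, pays 9, utility 12 - 9 = 3.
The best choice is 6 with utility 6.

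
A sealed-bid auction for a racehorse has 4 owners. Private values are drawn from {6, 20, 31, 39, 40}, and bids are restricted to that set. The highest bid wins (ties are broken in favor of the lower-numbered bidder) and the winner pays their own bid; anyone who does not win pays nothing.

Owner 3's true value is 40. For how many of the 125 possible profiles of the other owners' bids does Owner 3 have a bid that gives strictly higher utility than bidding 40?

Others bid (6, 6, 6): truth gives 0; bid 20 gives 20 > 0. Violating.
Others bid (6, 6, 20): truth gives 0; bid 20 gives 20 > 0. Violating.
Others bid (6, 6, 31): truth gives 0; bid 31 gives 9 > 0. Violating.
Others bid (6, 6, 39): truth gives 0; bid 39 gives 1 > 0. Violating.
Others bid (6, 6, 40): truth gives 0; no alternative beats it.
Others bid (6, 20, 40): truth gives 0; no alternative beats it.
(Checking all 125 profiles: 36 have a profitable deviation, 89 do not.)

36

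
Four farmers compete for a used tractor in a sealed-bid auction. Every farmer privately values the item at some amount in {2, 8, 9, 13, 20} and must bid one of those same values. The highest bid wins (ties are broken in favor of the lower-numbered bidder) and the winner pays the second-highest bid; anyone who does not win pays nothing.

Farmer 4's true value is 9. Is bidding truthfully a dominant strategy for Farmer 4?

Check each profile of the others' bids and compare truth against every alternative bid.
Others bid (2, 2, 2): truth gives 7, best alternative gives 7.
Others bid (2, 2, 8): truth gives 1, best alternative gives 1.
Others bid (2, 8, 2): truth gives 1, best alternative gives 1.
Others bid (2, 8, 8): truth gives 1, best alternative gives 1.
Others bid (8, 2, 2): truth gives 1, best alternative gives 1.
Others bid (8, 2, 8): truth gives 1, best alternative gives 1.
(Remaining 119 profiles checked similarly; truth is weakly best in each.)
In every case the truthful bid is at least as good as any alternative, so it is a dominant strategy.

Yes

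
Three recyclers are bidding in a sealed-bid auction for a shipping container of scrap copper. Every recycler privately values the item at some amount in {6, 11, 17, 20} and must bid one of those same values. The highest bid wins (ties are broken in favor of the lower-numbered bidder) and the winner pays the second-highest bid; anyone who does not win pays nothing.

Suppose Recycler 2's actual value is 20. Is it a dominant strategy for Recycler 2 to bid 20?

Yes

Check each profile of the others' bids and compare truth against every alternative bid.
Others bid (17, 6): truth gives 3, best alternative gives 0.
Others bid (17, 11): truth gives 3, best alternative gives 0.
Others bid (17, 17): truth gives 3, best alternative gives 0.
Others bid (6, 6): truth gives 14, best alternative gives 14.
Others bid (6, 11): truth gives 9, best alternative gives 9.
Others bid (11, 6): truth gives 9, best alternative gives 9.
(Remaining 10 profiles checked similarly; truth is weakly best in each.)
In every case the truthful bid is at least as good as any alternative, so it is a dominant strategy.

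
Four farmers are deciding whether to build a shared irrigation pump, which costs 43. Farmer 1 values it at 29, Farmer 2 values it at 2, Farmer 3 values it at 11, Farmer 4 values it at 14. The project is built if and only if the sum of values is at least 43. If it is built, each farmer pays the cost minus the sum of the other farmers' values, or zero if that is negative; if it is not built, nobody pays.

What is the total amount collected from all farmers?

Total value 56 ≥ cost 43, so it is built.
Farmer 1: others sum to 27; max(0, 43 - 27) = 16.
Farmer 2: others sum to 54; max(0, 43 - 54) = 0.
Farmer 3: others sum to 45; max(0, 43 - 45) = 0.
Farmer 4: others sum to 42; max(0, 43 - 42) = 1.
Total collected = 16 + 0 + 0 + 1 = 17.

17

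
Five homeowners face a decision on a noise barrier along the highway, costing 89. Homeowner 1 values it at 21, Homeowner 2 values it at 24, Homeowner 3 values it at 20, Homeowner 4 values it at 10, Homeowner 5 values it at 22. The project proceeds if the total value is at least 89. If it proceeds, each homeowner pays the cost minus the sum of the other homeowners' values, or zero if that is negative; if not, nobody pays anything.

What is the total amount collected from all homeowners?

57

Total value 97 ≥ cost 89, so it is built.
Homeowner 1: others sum to 76; max(0, 89 - 76) = 13.
Homeowner 2: others sum to 73; max(0, 89 - 73) = 16.
Homeowner 3: others sum to 77; max(0, 89 - 77) = 12.
Homeowner 4: others sum to 87; max(0, 89 - 87) = 2.
Homeowner 5: others sum to 75; max(0, 89 - 75) = 14.
Total collected = 13 + 16 + 12 + 2 + 14 = 57.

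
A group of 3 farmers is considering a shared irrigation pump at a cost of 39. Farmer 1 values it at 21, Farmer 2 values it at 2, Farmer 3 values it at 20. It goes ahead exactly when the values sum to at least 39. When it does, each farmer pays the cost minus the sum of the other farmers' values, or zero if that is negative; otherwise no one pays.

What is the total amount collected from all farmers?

33

Total value 43 ≥ cost 39, so it is built.
Farmer 1: others sum to 22; max(0, 39 - 22) = 17.
Farmer 2: others sum to 41; max(0, 39 - 41) = 0.
Farmer 3: others sum to 23; max(0, 39 - 23) = 16.
Total collected = 17 + 0 + 16 = 33.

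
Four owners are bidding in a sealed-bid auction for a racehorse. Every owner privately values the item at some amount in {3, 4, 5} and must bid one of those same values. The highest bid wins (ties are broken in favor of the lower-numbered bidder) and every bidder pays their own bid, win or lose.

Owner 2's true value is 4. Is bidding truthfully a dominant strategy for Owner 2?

Consider the case where Owner 1 bids 3, Owner 3 bids 3 and Owner 4 bids 5.
Truthful bid 4: loses but pays 4, utility -4.
Bid 3 instead: loses but pays 3, utility -3.
Since -3 > -4, bidding 3 is strictly better here, so truthful bidding is not dominant.

No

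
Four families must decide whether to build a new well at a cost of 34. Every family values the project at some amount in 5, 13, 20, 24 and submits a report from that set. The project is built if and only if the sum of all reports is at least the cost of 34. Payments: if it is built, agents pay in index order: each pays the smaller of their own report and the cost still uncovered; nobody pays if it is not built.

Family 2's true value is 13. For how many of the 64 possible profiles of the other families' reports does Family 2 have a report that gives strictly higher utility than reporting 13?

Others report (5, 5, 20): truth gives 0; report 5 gives 8 > 0. Violating.
Others report (5, 5, 24): truth gives 0; report 5 gives 8 > 0. Violating.
Others report (5, 13, 13): truth gives 0; report 5 gives 8 > 0. Violating.
Others report (5, 13, 20): truth gives 0; report 5 gives 8 > 0. Violating.
Others report (5, 5, 5): truth gives 0; no alternative beats it.
Others report (5, 5, 13): truth gives 0; no alternative beats it.
(Checking all 64 profiles: 60 have a profitable deviation, 4 do not.)

60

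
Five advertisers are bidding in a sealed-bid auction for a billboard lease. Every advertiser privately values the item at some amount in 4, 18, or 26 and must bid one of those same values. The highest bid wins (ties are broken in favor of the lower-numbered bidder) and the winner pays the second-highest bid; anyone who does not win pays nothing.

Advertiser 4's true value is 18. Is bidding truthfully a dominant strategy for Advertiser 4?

Check each profile of the others' bids and compare truth against every alternative bid.
Others bid (4, 4, 4, 4): truth gives 14, best alternative gives 14.
Others bid (4, 4, 4, 18): truth gives 0, best alternative gives 0.
Others bid (4, 4, 4, 26): truth gives 0, best alternative gives 0.
Others bid (4, 4, 18, 4): truth gives 0, best alternative gives 0.
Others bid (4, 4, 18, 18): truth gives 0, best alternative gives 0.
Others bid (4, 4, 18, 26): truth gives 0, best alternative gives 0.
(Remaining 75 profiles checked similarly; truth is weakly best in each.)
In every case the truthful bid is at least as good as any alternative, so it is a dominant strategy.

Yes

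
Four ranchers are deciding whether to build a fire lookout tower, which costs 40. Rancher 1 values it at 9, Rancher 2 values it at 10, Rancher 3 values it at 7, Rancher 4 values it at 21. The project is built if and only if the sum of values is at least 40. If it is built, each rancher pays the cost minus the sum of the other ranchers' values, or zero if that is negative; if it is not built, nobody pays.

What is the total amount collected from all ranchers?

19

Total value 47 ≥ cost 40, so it is built.
Rancher 1: others sum to 38; max(0, 40 - 38) = 2.
Rancher 2: others sum to 37; max(0, 40 - 37) = 3.
Rancher 3: others sum to 40; max(0, 40 - 40) = 0.
Rancher 4: others sum to 26; max(0, 40 - 26) = 14.
Total collected = 2 + 3 + 0 + 14 = 19.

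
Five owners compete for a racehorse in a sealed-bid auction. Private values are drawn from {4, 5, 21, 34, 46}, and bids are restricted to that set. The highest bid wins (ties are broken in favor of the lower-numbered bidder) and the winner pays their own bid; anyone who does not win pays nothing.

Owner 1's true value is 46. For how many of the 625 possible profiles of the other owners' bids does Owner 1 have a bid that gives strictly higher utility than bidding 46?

Others bid (4, 4, 4, 4): truth gives 0; bid 4 gives 42 > 0. Violating.
Others bid (4, 4, 4, 5): truth gives 0; bid 5 gives 41 > 0. Violating.
Others bid (4, 4, 4, 21): truth gives 0; bid 21 gives 25 > 0. Violating.
Others bid (4, 4, 4, 34): truth gives 0; bid 34 gives 12 > 0. Violating.
Others bid (4, 4, 4, 46): truth gives 0; no alternative beats it.
Others bid (4, 4, 5, 46): truth gives 0; no alternative beats it.
(Checking all 625 profiles: 256 have a profitable deviation, 369 do not.)

256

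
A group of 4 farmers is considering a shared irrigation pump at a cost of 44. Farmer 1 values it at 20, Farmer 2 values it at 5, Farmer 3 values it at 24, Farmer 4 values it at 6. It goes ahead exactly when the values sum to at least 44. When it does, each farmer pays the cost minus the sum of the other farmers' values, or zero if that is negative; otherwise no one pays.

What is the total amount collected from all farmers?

22

Total value 55 ≥ cost 44, so it is built.
Farmer 1: others sum to 35; max(0, 44 - 35) = 9.
Farmer 2: others sum to 50; max(0, 44 - 50) = 0.
Farmer 3: others sum to 31; max(0, 44 - 31) = 13.
Farmer 4: others sum to 49; max(0, 44 - 49) = 0.
Total collected = 9 + 0 + 13 + 0 = 22.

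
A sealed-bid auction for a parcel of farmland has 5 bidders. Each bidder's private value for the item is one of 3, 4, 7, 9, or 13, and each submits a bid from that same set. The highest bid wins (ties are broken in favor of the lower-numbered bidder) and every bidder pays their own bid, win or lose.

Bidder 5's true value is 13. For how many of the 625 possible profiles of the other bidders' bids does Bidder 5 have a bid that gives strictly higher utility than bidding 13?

Others bid (3, 3, 3, 3): truth gives 0; bid 4 gives 9 > 0. Violating.
Others bid (3, 3, 3, 4): truth gives 0; bid 7 gives 6 > 0. Violating.
Others bid (3, 3, 3, 7): truth gives 0; bid 9 gives 4 > 0. Violating.
Others bid (3, 3, 3, 13): truth gives -13; bid 3 gives -3 > -13. Violating.
Others bid (3, 3, 3, 9): truth gives 0; no alternative beats it.
Others bid (3, 3, 4, 9): truth gives 0; no alternative beats it.
(Checking all 625 profiles: 450 have a profitable deviation, 175 do not.)

450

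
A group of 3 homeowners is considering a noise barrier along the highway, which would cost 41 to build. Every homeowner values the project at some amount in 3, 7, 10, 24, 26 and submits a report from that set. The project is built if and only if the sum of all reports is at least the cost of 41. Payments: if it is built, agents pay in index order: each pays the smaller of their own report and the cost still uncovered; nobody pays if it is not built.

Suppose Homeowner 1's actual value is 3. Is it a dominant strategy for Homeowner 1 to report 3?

Check each profile of the others' reports and compare truth against every alternative report.
Others report (10, 24): truth gives 0, best alternative gives -4.
Others report (10, 26): truth gives 0, best alternative gives -4.
Others report (24, 10): truth gives 0, best alternative gives -4.
Others report (24, 24): truth gives 0, best alternative gives -4.
Others report (24, 26): truth gives 0, best alternative gives -4.
Others report (26, 10): truth gives 0, best alternative gives -4.
(Remaining 19 profiles checked similarly; truth is weakly best in each.)
In every case the truthful report is at least as good as any alternative, so it is a dominant strategy.

Yes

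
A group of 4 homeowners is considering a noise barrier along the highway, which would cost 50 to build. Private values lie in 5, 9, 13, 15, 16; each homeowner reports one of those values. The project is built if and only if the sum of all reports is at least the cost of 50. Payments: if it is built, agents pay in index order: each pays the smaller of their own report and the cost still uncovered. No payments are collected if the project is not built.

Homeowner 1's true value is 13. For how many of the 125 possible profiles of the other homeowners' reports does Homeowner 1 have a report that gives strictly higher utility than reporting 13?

29

Others report (9, 16, 16): truth gives 0; report 9 gives 4 > 0. Violating.
Others report (13, 13, 15): truth gives 0; report 9 gives 4 > 0. Violating.
Others report (13, 13, 16): truth gives 0; report 9 gives 4 > 0. Violating.
Others report (13, 15, 13): truth gives 0; report 9 gives 4 > 0. Violating.
Others report (5, 5, 5): truth gives 0; no alternative beats it.
Others report (5, 5, 9): truth gives 0; no alternative beats it.
(Checking all 125 profiles: 29 have a profitable deviation, 96 do not.)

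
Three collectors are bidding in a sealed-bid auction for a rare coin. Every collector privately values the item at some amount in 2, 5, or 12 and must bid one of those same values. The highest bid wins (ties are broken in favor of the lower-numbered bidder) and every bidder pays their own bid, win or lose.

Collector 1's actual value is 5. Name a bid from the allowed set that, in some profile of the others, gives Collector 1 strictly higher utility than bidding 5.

2

Suppose Collector 2 bids 2 and Collector 3 bids 2.
Bid 5: wins, pays 5, utility 5 - 5 = 0.
Bid 2: wins, pays 2, utility 5 - 2 = 3.
So bidding 2 beats truth here (3 > 0).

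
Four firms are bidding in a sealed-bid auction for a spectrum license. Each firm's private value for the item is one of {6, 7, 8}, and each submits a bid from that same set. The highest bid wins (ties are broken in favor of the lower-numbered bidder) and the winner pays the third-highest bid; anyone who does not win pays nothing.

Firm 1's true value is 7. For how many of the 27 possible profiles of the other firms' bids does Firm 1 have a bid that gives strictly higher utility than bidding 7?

Others bid (6, 6, 8): truth gives 0; bid 8 gives 1 > 0. Violating.
Others bid (6, 8, 6): truth gives 0; bid 8 gives 1 > 0. Violating.
Others bid (8, 6, 6): truth gives 0; bid 8 gives 1 > 0. Violating.
Others bid (6, 6, 6): truth gives 1; no alternative beats it.
Others bid (6, 6, 7): truth gives 1; no alternative beats it.
(Checking all 27 profiles: 3 have a profitable deviation, 24 do not.)

3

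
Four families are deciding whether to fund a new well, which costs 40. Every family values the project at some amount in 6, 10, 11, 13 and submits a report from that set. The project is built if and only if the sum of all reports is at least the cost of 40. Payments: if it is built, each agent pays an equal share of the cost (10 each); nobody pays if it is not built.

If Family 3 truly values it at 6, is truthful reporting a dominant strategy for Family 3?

Yes

Check each profile of the others' reports and compare truth against every alternative report.
Others report (6, 11, 13): truth gives 0, best alternative gives -4.
Others report (6, 13, 11): truth gives 0, best alternative gives -4.
Others report (6, 13, 13): truth gives 0, best alternative gives -4.
Others report (10, 10, 10): truth gives 0, best alternative gives -4.
Others report (10, 10, 11): truth gives 0, best alternative gives -4.
Others report (10, 10, 13): truth gives 0, best alternative gives -4.
(Remaining 58 profiles checked similarly; truth is weakly best in each.)
In every case the truthful report is at least as good as any alternative, so it is a dominant strategy.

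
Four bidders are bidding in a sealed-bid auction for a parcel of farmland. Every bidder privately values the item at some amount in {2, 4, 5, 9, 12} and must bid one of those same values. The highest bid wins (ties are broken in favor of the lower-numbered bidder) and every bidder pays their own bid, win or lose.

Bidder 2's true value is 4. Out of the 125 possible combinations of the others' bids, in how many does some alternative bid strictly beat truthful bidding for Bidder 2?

Others bid (2, 2, 5): truth gives -4; bid 5 gives -1 > -4. Violating.
Others bid (2, 2, 9): truth gives -4; bid 2 gives -2 > -4. Violating.
Others bid (2, 2, 12): truth gives -4; bid 2 gives -2 > -4. Violating.
Others bid (2, 4, 5): truth gives -4; bid 5 gives -1 > -4. Violating.
Others bid (2, 2, 2): truth gives 0; no alternative beats it.
Others bid (2, 2, 4): truth gives 0; no alternative beats it.
(Checking all 125 profiles: 121 have a profitable deviation, 4 do not.)

121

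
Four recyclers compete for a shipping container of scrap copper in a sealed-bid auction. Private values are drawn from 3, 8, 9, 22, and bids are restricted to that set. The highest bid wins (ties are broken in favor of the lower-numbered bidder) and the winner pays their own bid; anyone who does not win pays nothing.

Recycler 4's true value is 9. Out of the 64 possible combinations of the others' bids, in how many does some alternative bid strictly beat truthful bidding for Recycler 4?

Others bid (3, 3, 3): truth gives 0; bid 8 gives 1 > 0. Violating.
Others bid (3, 3, 8): truth gives 0; no alternative beats it.
Others bid (3, 3, 9): truth gives 0; no alternative beats it.
(Checking all 64 profiles: 1 has a profitable deviation, 63 do not.)

1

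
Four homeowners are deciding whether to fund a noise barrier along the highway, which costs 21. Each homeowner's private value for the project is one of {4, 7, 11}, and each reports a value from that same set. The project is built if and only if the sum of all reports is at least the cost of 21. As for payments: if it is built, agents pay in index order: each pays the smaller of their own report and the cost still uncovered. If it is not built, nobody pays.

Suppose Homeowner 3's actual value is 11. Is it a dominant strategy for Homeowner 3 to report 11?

Consider the case where Homeowner 1 reports 4, Homeowner 2 reports 4 and Homeowner 4 reports 7.
Truthful report 11: project built, pays 11, utility 11 - 11 = 0.
Report 7 instead: project built, pays 7, utility 11 - 7 = 4.
Since 4 > 0, reporting 7 is strictly better here, so truthful reporting is not dominant.

No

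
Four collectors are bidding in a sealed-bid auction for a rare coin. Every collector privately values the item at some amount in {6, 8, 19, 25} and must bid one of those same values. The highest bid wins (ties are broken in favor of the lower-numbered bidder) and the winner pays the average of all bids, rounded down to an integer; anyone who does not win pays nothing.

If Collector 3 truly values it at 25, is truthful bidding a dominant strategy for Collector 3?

No

Consider the case where Collector 1 bids 6, Collector 2 bids 6 and Collector 4 bids 6.
Truthful bid 25: wins, pays 10, utility 25 - 10 = 15.
Bid 8 instead: wins, pays 6, utility 25 - 6 = 19.
Since 19 > 15, bidding 8 is strictly better here, so truthful bidding is not dominant.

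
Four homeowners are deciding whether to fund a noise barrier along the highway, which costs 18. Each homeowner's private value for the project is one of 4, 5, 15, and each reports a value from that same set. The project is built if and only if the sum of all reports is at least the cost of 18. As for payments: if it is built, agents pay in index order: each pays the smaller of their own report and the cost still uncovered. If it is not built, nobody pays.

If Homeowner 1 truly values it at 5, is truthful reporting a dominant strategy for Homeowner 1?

Consider the case where Homeowner 2 reports 4, Homeowner 3 reports 4 and Homeowner 4 reports 15.
Truthful report 5: project built, pays 5, utility 5 - 5 = 0.
Report 4 instead: project built, pays 4, utility 5 - 4 = 1.
Since 1 > 0, reporting 4 is strictly better here, so truthful reporting is not dominant.

No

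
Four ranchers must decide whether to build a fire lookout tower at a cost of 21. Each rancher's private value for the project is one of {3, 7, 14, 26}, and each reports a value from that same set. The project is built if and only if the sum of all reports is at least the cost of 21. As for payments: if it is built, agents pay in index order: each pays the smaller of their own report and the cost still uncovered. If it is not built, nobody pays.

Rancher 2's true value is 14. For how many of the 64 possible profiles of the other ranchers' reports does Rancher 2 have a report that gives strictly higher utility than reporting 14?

Others report (3, 3, 14): truth gives 0; report 3 gives 11 > 0. Violating.
Others report (3, 3, 26): truth gives 0; report 3 gives 11 > 0. Violating.
Others report (3, 7, 7): truth gives 0; report 7 gives 7 > 0. Violating.
Others report (3, 7, 14): truth gives 0; report 3 gives 11 > 0. Violating.
Others report (3, 3, 3): truth gives 0; no alternative beats it.
Others report (3, 3, 7): truth gives 0; no alternative beats it.
(Checking all 64 profiles: 44 have a profitable deviation, 20 do not.)

44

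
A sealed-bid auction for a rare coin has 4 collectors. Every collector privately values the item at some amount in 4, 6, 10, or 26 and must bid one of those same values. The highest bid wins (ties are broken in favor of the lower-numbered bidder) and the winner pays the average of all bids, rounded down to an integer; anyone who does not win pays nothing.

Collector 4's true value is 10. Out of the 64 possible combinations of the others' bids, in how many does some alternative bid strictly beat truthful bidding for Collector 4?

1

Others bid (4, 4, 4): truth gives 5; bid 6 gives 6 > 5. Violating.
Others bid (4, 4, 6): truth gives 4; no alternative beats it.
Others bid (4, 4, 10): truth gives 0; no alternative beats it.
(Checking all 64 profiles: 1 has a profitable deviation, 63 do not.)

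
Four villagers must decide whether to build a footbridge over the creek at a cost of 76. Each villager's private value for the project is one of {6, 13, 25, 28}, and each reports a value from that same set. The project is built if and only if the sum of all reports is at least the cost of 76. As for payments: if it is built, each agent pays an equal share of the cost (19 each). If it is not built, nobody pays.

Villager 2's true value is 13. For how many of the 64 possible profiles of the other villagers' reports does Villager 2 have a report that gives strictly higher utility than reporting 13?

Others report (13, 25, 25): truth gives -6; report 6 gives 0 > -6. Violating.
Others report (13, 25, 28): truth gives -6; report 6 gives 0 > -6. Violating.
Others report (13, 28, 25): truth gives -6; report 6 gives 0 > -6. Violating.
Others report (13, 28, 28): truth gives -6; report 6 gives 0 > -6. Violating.
Others report (6, 6, 6): truth gives 0; no alternative beats it.
Others report (6, 6, 13): truth gives 0; no alternative beats it.
(Checking all 64 profiles: 12 have a profitable deviation, 52 do not.)

12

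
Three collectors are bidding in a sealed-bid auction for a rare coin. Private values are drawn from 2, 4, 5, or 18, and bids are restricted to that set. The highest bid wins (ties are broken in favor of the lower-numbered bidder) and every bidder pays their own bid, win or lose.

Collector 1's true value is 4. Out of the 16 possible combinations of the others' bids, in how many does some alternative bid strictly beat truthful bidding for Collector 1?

13

Others bid (2, 2): truth gives 0; bid 2 gives 2 > 0. Violating.
Others bid (2, 5): truth gives -4; bid 5 gives -1 > -4. Violating.
Others bid (2, 18): truth gives -4; bid 2 gives -2 > -4. Violating.
Others bid (4, 5): truth gives -4; bid 5 gives -1 > -4. Violating.
Others bid (2, 4): truth gives 0; no alternative beats it.
Others bid (4, 2): truth gives 0; no alternative beats it.
(Checking all 16 profiles: 13 have a profitable deviation, 3 do not.)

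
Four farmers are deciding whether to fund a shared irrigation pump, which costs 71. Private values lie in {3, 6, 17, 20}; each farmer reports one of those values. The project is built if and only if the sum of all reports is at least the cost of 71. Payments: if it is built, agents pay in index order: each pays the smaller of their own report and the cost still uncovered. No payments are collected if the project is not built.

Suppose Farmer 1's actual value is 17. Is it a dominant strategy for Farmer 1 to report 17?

Check each profile of the others' reports and compare truth against every alternative report.
Others report (3, 3, 3): truth gives 0, best alternative gives 0.
Others report (3, 3, 6): truth gives 0, best alternative gives 0.
Others report (3, 3, 17): truth gives 0, best alternative gives 0.
Others report (3, 3, 20): truth gives 0, best alternative gives 0.
Others report (3, 6, 3): truth gives 0, best alternative gives 0.
Others report (3, 6, 6): truth gives 0, best alternative gives 0.
(Remaining 58 profiles checked similarly; truth is weakly best in each.)
In every case the truthful report is at least as good as any alternative, so it is a dominant strategy.

Yes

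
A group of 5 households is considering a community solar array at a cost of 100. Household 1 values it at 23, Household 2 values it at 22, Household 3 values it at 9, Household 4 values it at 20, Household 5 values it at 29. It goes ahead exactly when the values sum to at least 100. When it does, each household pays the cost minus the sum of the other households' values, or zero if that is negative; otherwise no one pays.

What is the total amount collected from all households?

88

Total value 103 ≥ cost 100, so it is built.
Household 1: others sum to 80; max(0, 100 - 80) = 20.
Household 2: others sum to 81; max(0, 100 - 81) = 19.
Household 3: others sum to 94; max(0, 100 - 94) = 6.
Household 4: others sum to 83; max(0, 100 - 83) = 17.
Household 5: others sum to 74; max(0, 100 - 74) = 26.
Total collected = 20 + 19 + 6 + 17 + 26 = 88.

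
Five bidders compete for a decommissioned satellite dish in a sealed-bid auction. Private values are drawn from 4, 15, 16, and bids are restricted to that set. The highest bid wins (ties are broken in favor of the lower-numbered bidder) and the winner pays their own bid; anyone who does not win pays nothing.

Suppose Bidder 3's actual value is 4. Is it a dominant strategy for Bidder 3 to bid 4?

Check each profile of the others' bids and compare truth against every alternative bid.
Others bid (4, 4, 4, 4): truth gives 0, best alternative gives -11.
Others bid (4, 4, 4, 15): truth gives 0, best alternative gives -11.
Others bid (4, 4, 15, 4): truth gives 0, best alternative gives -11.
Others bid (4, 4, 15, 15): truth gives 0, best alternative gives -11.
Others bid (4, 4, 4, 16): truth gives 0, best alternative gives 0.
Others bid (4, 4, 15, 16): truth gives 0, best alternative gives 0.
(Remaining 75 profiles checked similarly; truth is weakly best in each.)
In every case the truthful bid is at least as good as any alternative, so it is a dominant strategy.

Yes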